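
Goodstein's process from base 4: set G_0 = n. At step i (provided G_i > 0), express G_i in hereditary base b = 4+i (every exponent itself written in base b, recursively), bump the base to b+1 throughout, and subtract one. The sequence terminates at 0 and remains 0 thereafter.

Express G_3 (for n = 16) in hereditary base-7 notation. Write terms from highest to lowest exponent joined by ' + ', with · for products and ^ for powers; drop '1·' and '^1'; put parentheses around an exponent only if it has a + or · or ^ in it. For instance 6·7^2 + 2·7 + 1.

i=0: 16 = 4^2 (b=4); 4→5: 5^2 = 25; 25−1 = 24
i=1: 24 = 4·5 + 4 (b=5); 5→6: 4·6 + 4 = 28; 28−1 = 27
i=2: 27 = 4·6 + 3 (b=6); 6→7: 4·7 + 3 = 31; 31−1 = 30

4·7 + 2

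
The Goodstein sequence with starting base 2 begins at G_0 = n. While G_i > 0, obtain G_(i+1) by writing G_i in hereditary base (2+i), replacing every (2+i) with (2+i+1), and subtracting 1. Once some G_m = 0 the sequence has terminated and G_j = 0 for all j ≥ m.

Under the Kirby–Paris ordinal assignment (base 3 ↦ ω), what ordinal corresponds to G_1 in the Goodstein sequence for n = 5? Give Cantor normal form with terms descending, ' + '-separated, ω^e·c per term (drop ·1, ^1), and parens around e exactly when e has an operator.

5 —HB2→ 2^2 + 1 —bump→ 3^3 + 1 = 28 —(−1)→ 27
27 —HB3→ 3^3 —bump→ 4^4 = 256 —(−1)→ 255

ω^ω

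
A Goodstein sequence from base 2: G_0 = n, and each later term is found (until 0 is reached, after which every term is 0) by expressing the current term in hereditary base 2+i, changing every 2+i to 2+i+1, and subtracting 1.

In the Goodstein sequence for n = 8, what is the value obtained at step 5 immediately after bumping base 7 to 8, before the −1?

33554572

[0] 8 ≡ 2^(2 + 1) (base 2). Lift 3: 81. −1: 80.
[1] 80 ≡ 2·3^3 + 2·3^2 + 2·3 + 2 (base 3). Lift 4: 554. −1: 553.
[2] 553 ≡ 2·4^4 + 2·4^2 + 2·4 + 1 (base 4). Lift 5: 6311. −1: 6310.
[3] 6310 ≡ 2·5^5 + 2·5^2 + 2·5 (base 5). Lift 6: 93396. −1: 93395.
[4] 93395 ≡ 2·6^6 + 2·6^2 + 6 + 5 (base 6). Lift 7: 1647196. −1: 1647195.
[5] 1647195 ≡ 2·7^7 + 2·7^2 + 7 + 4 (base 7). Lift 8: 33554572. −1: 33554571.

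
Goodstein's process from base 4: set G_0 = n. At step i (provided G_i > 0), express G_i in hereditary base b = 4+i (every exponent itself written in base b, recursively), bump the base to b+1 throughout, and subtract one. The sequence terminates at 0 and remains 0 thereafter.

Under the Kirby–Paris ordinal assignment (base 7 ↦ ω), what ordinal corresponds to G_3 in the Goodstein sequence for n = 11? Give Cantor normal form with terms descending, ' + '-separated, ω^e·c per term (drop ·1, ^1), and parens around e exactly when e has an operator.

(0) 11|_4 = 2·4 + 3 ↦ 2·5 + 3|_5 = 13 ⇒ 12
(1) 12|_5 = 2·5 + 2 ↦ 2·6 + 2|_6 = 14 ⇒ 13
(2) 13|_6 = 2·6 + 1 ↦ 2·7 + 1|_7 = 15 ⇒ 14
(3) 14|_7 = 2·7 ↦ 2·8|_8 = 16 ⇒ 15

ω·2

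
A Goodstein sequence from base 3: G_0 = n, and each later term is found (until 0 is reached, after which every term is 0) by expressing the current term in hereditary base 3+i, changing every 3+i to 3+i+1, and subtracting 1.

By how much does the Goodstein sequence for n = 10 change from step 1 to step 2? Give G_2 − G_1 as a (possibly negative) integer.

8

10 —HB3→ 3^2 + 1 —bump→ 4^2 + 1 = 17 —(−1)→ 16
16 —HB4→ 4^2 —bump→ 5^2 = 25 —(−1)→ 24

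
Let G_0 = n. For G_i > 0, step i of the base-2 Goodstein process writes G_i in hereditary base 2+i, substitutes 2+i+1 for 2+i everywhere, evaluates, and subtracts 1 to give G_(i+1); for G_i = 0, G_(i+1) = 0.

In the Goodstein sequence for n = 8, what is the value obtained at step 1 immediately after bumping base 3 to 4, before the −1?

554

G_0=8  [base 2] 2^(2 + 1)  →[2↦3]→  3^(3 + 1) = 81  −1 ⇒ G_1=80
G_1=80  [base 3] 2·3^3 + 2·3^2 + 2·3 + 2  →[3↦4]→  2·4^4 + 2·4^2 + 2·4 + 2 = 554  −1 ⇒ G_2=553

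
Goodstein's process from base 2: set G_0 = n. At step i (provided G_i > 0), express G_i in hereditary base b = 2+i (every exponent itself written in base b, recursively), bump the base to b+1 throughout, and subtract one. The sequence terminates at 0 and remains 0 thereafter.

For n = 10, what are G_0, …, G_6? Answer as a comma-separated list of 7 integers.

10, 83, 1025, 15625, 279935, 4215754, 84073323

step 0: 10 = 2^(2 + 1) + 2; sub 3 for 2: 3^(3 + 1) + 3; = 84; G_1 = 84−1 = 83
step 1: 83 = 3^(3 + 1) + 2; sub 4 for 3: 4^(4 + 1) + 2; = 1026; G_2 = 1026−1 = 1025
step 2: 1025 = 4^(4 + 1) + 1; sub 5 for 4: 5^(5 + 1) + 1; = 15626; G_3 = 15626−1 = 15625
step 3: 15625 = 5^(5 + 1); sub 6 for 5: 6^(6 + 1); = 279936; G_4 = 279936−1 = 279935
step 4: 279935 = 5·6^6 + 5·6^5 + 5·6^4 + 5·6^3 + 5·6^2 + 5·6 + 5; sub 7 for 6: 5·7^7 + 5·7^5 + 5·7^4 + 5·7^3 + 5·7^2 + 5·7 + 5; = 4215755; G_5 = 4215755−1 = 4215754
step 5: 4215754 = 5·7^7 + 5·7^5 + 5·7^4 + 5·7^3 + 5·7^2 + 5·7 + 4; sub 8 for 7: 5·8^8 + 5·8^5 + 5·8^4 + 5·8^3 + 5·8^2 + 5·8 + 4; = 84073324; G_6 = 84073324−1 = 84073323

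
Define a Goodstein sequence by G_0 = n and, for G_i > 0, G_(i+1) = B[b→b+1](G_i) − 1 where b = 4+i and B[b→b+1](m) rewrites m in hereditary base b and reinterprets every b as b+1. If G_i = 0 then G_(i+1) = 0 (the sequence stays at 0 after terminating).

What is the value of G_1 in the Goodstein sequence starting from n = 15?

i=0: 15 = 3·4 + 3 (b=4); 4→5: 3·5 + 3 = 18; 18−1 = 17
i=1: 17 = 3·5 + 2 (b=5); 5→6: 3·6 + 2 = 20; 20−1 = 19

17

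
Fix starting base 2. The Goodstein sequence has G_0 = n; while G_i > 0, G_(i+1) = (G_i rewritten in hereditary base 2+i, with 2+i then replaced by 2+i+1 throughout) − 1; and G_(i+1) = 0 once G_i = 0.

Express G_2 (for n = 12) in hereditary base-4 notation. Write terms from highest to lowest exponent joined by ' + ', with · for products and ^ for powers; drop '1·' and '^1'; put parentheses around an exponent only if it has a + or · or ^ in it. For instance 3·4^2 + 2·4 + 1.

4^(4 + 1) + 2·4^2 + 2·4 + 1

G_0=12  [base 2] 2^(2 + 1) + 2^2  →[2↦3]→  3^(3 + 1) + 3^3 = 108  −1 ⇒ G_1=107
G_1=107  [base 3] 3^(3 + 1) + 2·3^2 + 2·3 + 2  →[3↦4]→  4^(4 + 1) + 2·4^2 + 2·4 + 2 = 1066  −1 ⇒ G_2=1065
G_2=1065  [base 4] 4^(4 + 1) + 2·4^2 + 2·4 + 1  →[4↦5]→  5^(5 + 1) + 2·5^2 + 2·5 + 1 = 15686  −1 ⇒ G_3=15685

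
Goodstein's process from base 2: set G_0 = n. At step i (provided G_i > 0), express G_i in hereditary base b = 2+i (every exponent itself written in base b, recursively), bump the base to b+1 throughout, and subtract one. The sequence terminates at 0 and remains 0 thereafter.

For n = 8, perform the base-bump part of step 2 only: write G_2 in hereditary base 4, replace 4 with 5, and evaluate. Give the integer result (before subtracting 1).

G_0 = 8. HB_2(8) = 2^(2 + 1). Bump = 81. G_1 = 80.
G_1 = 80. HB_3(80) = 2·3^3 + 2·3^2 + 2·3 + 2. Bump = 554. G_2 = 553.
G_2 = 553. HB_4(553) = 2·4^4 + 2·4^2 + 2·4 + 1. Bump = 6311. G_3 = 6310.

6311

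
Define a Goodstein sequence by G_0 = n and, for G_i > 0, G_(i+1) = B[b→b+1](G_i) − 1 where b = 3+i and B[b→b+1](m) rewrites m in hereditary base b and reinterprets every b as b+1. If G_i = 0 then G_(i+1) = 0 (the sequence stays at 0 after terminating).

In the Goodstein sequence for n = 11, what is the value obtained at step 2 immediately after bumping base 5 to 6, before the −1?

36

base 3: 11 = 3^2 + 2; at 4: 4^2 + 2 = 18; next = 17
base 4: 17 = 4^2 + 1; at 5: 5^2 + 1 = 26; next = 25
base 5: 25 = 5^2; at 6: 6^2 = 36; next = 35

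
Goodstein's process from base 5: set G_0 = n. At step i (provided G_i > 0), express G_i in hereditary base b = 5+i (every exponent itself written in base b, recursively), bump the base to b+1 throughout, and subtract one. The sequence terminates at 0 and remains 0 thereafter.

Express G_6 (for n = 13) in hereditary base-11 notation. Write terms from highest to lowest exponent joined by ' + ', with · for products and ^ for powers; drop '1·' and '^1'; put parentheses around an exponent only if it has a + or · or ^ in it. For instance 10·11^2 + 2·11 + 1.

11 + 6

G_0=13  [base 5] 2·5 + 3  →[5↦6]→  2·6 + 3 = 15  −1 ⇒ G_1=14
G_1=14  [base 6] 2·6 + 2  →[6↦7]→  2·7 + 2 = 16  −1 ⇒ G_2=15
G_2=15  [base 7] 2·7 + 1  →[7↦8]→  2·8 + 1 = 17  −1 ⇒ G_3=16
G_3=16  [base 8] 2·8  →[8↦9]→  2·9 = 18  −1 ⇒ G_4=17
G_4=17  [base 9] 9 + 8  →[9↦10]→  10 + 8 = 18  −1 ⇒ G_5=17
G_5=17  [base 10] 10 + 7  →[10↦11]→  11 + 7 = 18  −1 ⇒ G_6=17
G_6=17  [base 11] 11 + 6  →[11↦12]→  12 + 6 = 18  −1 ⇒ G_7=17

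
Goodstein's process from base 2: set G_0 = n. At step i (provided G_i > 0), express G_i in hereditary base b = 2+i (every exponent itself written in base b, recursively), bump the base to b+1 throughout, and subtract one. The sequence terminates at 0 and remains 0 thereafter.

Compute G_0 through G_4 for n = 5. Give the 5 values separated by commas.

5 —HB2→ 2^2 + 1 —bump→ 3^3 + 1 = 28 —(−1)→ 27
27 —HB3→ 3^3 —bump→ 4^4 = 256 —(−1)→ 255
255 —HB4→ 3·4^3 + 3·4^2 + 3·4 + 3 —bump→ 3·5^3 + 3·5^2 + 3·5 + 3 = 468 —(−1)→ 467
467 —HB5→ 3·5^3 + 3·5^2 + 3·5 + 2 —bump→ 3·6^3 + 3·6^2 + 3·6 + 2 = 776 —(−1)→ 775

5, 27, 255, 467, 775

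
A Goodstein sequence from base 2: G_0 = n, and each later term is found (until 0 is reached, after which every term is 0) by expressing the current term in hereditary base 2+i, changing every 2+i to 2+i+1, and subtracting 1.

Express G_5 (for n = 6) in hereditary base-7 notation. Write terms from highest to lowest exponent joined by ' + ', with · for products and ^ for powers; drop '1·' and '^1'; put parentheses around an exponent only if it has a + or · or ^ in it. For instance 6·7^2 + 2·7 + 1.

(0) 6|_2 = 2^2 + 2 ↦ 3^3 + 3|_3 = 30 ⇒ 29
(1) 29|_3 = 3^3 + 2 ↦ 4^4 + 2|_4 = 258 ⇒ 257
(2) 257|_4 = 4^4 + 1 ↦ 5^5 + 1|_5 = 3126 ⇒ 3125
(3) 3125|_5 = 5^5 ↦ 6^6|_6 = 46656 ⇒ 46655
(4) 46655|_6 = 5·6^5 + 5·6^4 + 5·6^3 + 5·6^2 + 5·6 + 5 ↦ 5·7^5 + 5·7^4 + 5·7^3 + 5·7^2 + 5·7 + 5|_7 = 98040 ⇒ 98039
(5) 98039|_7 = 5·7^5 + 5·7^4 + 5·7^3 + 5·7^2 + 5·7 + 4 ↦ 5·8^5 + 5·8^4 + 5·8^3 + 5·8^2 + 5·8 + 4|_8 = 187244 ⇒ 187243

5·7^5 + 5·7^4 + 5·7^3 + 5·7^2 + 5·7 + 4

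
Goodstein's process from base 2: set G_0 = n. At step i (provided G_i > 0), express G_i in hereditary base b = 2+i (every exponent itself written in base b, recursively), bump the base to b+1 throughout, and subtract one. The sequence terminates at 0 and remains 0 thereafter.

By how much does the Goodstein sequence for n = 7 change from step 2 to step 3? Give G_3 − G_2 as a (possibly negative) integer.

7 —HB2→ 2^2 + 2 + 1 —bump→ 3^3 + 3 + 1 = 31 —(−1)→ 30
30 —HB3→ 3^3 + 3 —bump→ 4^4 + 4 = 260 —(−1)→ 259
259 —HB4→ 4^4 + 3 —bump→ 5^5 + 3 = 3128 —(−1)→ 3127

2868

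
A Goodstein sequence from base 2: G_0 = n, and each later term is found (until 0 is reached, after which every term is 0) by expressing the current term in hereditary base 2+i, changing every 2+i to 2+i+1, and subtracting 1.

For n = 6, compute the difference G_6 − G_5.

89204

(0) 6|_2 = 2^2 + 2 ↦ 3^3 + 3|_3 = 30 ⇒ 29
(1) 29|_3 = 3^3 + 2 ↦ 4^4 + 2|_4 = 258 ⇒ 257
(2) 257|_4 = 4^4 + 1 ↦ 5^5 + 1|_5 = 3126 ⇒ 3125
(3) 3125|_5 = 5^5 ↦ 6^6|_6 = 46656 ⇒ 46655
(4) 46655|_6 = 5·6^5 + 5·6^4 + 5·6^3 + 5·6^2 + 5·6 + 5 ↦ 5·7^5 + 5·7^4 + 5·7^3 + 5·7^2 + 5·7 + 5|_7 = 98040 ⇒ 98039
(5) 98039|_7 = 5·7^5 + 5·7^4 + 5·7^3 + 5·7^2 + 5·7 + 4 ↦ 5·8^5 + 5·8^4 + 5·8^3 + 5·8^2 + 5·8 + 4|_8 = 187244 ⇒ 187243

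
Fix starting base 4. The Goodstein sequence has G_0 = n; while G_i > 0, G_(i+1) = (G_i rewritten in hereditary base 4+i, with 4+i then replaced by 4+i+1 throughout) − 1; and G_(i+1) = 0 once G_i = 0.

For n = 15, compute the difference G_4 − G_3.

base 4: 15 = 3·4 + 3; at 5: 3·5 + 3 = 18; next = 17
base 5: 17 = 3·5 + 2; at 6: 3·6 + 2 = 20; next = 19
base 6: 19 = 3·6 + 1; at 7: 3·7 + 1 = 22; next = 21
base 7: 21 = 3·7; at 8: 3·8 = 24; next = 23

2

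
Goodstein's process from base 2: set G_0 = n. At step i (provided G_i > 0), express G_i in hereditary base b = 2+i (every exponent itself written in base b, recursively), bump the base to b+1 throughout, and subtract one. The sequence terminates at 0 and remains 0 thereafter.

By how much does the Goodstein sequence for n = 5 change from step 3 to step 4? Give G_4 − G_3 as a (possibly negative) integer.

i=0: 5 = 2^2 + 1 (b=2); 2→3: 3^3 + 1 = 28; 28−1 = 27
i=1: 27 = 3^3 (b=3); 3→4: 4^4 = 256; 256−1 = 255
i=2: 255 = 3·4^3 + 3·4^2 + 3·4 + 3 (b=4); 4→5: 3·5^3 + 3·5^2 + 3·5 + 3 = 468; 468−1 = 467
i=3: 467 = 3·5^3 + 3·5^2 + 3·5 + 2 (b=5); 5→6: 3·6^3 + 3·6^2 + 3·6 + 2 = 776; 776−1 = 775

308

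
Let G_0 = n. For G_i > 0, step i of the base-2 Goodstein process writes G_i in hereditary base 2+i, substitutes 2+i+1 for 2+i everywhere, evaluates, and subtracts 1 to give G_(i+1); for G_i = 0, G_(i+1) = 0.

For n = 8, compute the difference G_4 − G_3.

87085

(0) 8|_2 = 2^(2 + 1) ↦ 3^(3 + 1)|_3 = 81 ⇒ 80
(1) 80|_3 = 2·3^3 + 2·3^2 + 2·3 + 2 ↦ 2·4^4 + 2·4^2 + 2·4 + 2|_4 = 554 ⇒ 553
(2) 553|_4 = 2·4^4 + 2·4^2 + 2·4 + 1 ↦ 2·5^5 + 2·5^2 + 2·5 + 1|_5 = 6311 ⇒ 6310
(3) 6310|_5 = 2·5^5 + 2·5^2 + 2·5 ↦ 2·6^6 + 2·6^2 + 2·6|_6 = 93396 ⇒ 93395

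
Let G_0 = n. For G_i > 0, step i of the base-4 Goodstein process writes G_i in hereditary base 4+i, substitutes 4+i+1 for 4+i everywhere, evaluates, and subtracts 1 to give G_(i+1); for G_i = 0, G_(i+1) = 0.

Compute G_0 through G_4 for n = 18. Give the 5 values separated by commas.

[0] 18 ≡ 4^2 + 2 (base 4). Lift 5: 27. −1: 26.
[1] 26 ≡ 5^2 + 1 (base 5). Lift 6: 37. −1: 36.
[2] 36 ≡ 6^2 (base 6). Lift 7: 49. −1: 48.
[3] 48 ≡ 6·7 + 6 (base 7). Lift 8: 54. −1: 53.

18, 26, 36, 48, 53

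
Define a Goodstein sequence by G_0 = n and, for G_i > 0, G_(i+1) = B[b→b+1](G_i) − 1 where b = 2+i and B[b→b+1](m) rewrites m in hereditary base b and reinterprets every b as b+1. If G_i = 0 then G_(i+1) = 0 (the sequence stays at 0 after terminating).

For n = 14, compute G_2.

(0) 14|_2 = 2^(2 + 1) + 2^2 + 2 ↦ 3^(3 + 1) + 3^3 + 3|_3 = 111 ⇒ 110
(1) 110|_3 = 3^(3 + 1) + 3^3 + 2 ↦ 4^(4 + 1) + 4^4 + 2|_4 = 1282 ⇒ 1281
(2) 1281|_4 = 4^(4 + 1) + 4^4 + 1 ↦ 5^(5 + 1) + 5^5 + 1|_5 = 18751 ⇒ 18750

1281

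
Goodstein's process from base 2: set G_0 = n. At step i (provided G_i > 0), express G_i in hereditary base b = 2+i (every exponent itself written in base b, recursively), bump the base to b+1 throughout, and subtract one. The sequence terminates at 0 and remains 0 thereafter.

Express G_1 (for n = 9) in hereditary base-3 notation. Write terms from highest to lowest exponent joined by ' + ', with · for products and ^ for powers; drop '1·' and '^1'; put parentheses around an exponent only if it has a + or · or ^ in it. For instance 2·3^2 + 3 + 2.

(0) 9|_2 = 2^(2 + 1) + 1 ↦ 3^(3 + 1) + 1|_3 = 82 ⇒ 81
(1) 81|_3 = 3^(3 + 1) ↦ 4^(4 + 1)|_4 = 1024 ⇒ 1023

3^(3 + 1)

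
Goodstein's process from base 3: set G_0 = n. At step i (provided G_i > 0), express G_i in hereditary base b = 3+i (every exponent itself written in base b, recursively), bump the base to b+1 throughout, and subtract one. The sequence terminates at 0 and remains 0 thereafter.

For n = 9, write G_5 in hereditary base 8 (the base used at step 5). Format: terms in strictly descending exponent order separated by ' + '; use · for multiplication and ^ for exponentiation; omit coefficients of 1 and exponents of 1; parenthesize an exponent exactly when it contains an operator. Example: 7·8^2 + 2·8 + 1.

2·8 + 7

(0) 9|_3 = 3^2 ↦ 4^2|_4 = 16 ⇒ 15
(1) 15|_4 = 3·4 + 3 ↦ 3·5 + 3|_5 = 18 ⇒ 17
(2) 17|_5 = 3·5 + 2 ↦ 3·6 + 2|_6 = 20 ⇒ 19
(3) 19|_6 = 3·6 + 1 ↦ 3·7 + 1|_7 = 22 ⇒ 21
(4) 21|_7 = 3·7 ↦ 3·8|_8 = 24 ⇒ 23
(5) 23|_8 = 2·8 + 7 ↦ 2·9 + 7|_9 = 25 ⇒ 24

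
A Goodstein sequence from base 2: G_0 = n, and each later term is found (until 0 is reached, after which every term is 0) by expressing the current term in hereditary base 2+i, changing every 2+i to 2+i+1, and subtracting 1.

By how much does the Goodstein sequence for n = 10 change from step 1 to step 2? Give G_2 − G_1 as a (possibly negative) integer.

942

step 0: 10 = 2^(2 + 1) + 2; sub 3 for 2: 3^(3 + 1) + 3; = 84; G_1 = 84−1 = 83
step 1: 83 = 3^(3 + 1) + 2; sub 4 for 3: 4^(4 + 1) + 2; = 1026; G_2 = 1026−1 = 1025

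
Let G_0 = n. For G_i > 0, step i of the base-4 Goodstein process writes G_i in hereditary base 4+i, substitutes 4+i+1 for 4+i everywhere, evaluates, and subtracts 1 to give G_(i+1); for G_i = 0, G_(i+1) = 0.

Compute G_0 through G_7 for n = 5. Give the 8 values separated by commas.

5, 5, 5, 4, 3, 2, 1, 0

(0) 5|_4 = 4 + 1 ↦ 5 + 1|_5 = 6 ⇒ 5
(1) 5|_5 = 5 ↦ 6|_6 = 6 ⇒ 5
(2) 5|_6 = 5 ↦ 5|_7 = 5 ⇒ 4
(3) 4|_7 = 4 ↦ 4|_8 = 4 ⇒ 3
(4) 3|_8 = 3 ↦ 3|_9 = 3 ⇒ 2
(5) 2|_9 = 2 ↦ 2|_10 = 2 ⇒ 1
(6) 1|_10 = 1 ↦ 1|_11 = 1 ⇒ 0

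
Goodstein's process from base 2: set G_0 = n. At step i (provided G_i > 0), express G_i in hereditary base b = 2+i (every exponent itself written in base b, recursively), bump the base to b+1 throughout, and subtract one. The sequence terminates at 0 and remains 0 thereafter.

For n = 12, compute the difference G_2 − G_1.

base 2: 12 = 2^(2 + 1) + 2^2; at 3: 3^(3 + 1) + 3^3 = 108; next = 107
base 3: 107 = 3^(3 + 1) + 2·3^2 + 2·3 + 2; at 4: 4^(4 + 1) + 2·4^2 + 2·4 + 2 = 1066; next = 1065

958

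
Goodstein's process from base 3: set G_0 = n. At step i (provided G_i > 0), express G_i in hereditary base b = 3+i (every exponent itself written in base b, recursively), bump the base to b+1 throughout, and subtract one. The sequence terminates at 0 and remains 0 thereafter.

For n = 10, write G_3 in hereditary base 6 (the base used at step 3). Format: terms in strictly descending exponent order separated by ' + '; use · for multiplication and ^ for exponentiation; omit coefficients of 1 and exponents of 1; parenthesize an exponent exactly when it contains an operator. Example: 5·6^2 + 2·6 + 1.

step 0: 10 = 3^2 + 1; sub 4 for 3: 4^2 + 1; = 17; G_1 = 17−1 = 16
step 1: 16 = 4^2; sub 5 for 4: 5^2; = 25; G_2 = 25−1 = 24
step 2: 24 = 4·5 + 4; sub 6 for 5: 4·6 + 4; = 28; G_3 = 28−1 = 27
step 3: 27 = 4·6 + 3; sub 7 for 6: 4·7 + 3; = 31; G_4 = 31−1 = 30

4·6 + 3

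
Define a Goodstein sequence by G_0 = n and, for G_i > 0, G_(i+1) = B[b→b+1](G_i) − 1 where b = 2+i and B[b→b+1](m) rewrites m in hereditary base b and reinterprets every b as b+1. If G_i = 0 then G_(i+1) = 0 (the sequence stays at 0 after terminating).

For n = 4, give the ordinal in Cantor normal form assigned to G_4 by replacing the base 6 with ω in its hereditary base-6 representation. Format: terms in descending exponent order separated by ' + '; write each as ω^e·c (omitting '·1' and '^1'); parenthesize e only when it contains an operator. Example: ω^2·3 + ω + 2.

ω^2·2 + ω + 5

[0] 4 ≡ 2^2 (base 2). Lift 3: 27. −1: 26.
[1] 26 ≡ 2·3^2 + 2·3 + 2 (base 3). Lift 4: 42. −1: 41.
[2] 41 ≡ 2·4^2 + 2·4 + 1 (base 4). Lift 5: 61. −1: 60.
[3] 60 ≡ 2·5^2 + 2·5 (base 5). Lift 6: 84. −1: 83.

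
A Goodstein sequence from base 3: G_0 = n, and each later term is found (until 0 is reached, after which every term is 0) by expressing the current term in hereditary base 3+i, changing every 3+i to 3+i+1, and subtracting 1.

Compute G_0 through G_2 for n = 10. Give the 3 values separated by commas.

base 3: 10 = 3^2 + 1; at 4: 4^2 + 1 = 17; next = 16
base 4: 16 = 4^2; at 5: 5^2 = 25; next = 24

10, 16, 24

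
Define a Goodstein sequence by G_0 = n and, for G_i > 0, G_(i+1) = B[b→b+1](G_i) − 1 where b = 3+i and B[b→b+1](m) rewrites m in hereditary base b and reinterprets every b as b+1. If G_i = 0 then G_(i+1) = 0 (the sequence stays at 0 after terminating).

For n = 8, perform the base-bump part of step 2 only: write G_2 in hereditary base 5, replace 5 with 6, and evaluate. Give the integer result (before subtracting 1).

step 0: 8 = 2·3 + 2; sub 4 for 3: 2·4 + 2; = 10; G_1 = 10−1 = 9
step 1: 9 = 2·4 + 1; sub 5 for 4: 2·5 + 1; = 11; G_2 = 11−1 = 10
step 2: 10 = 2·5; sub 6 for 5: 2·6; = 12; G_3 = 12−1 = 11

12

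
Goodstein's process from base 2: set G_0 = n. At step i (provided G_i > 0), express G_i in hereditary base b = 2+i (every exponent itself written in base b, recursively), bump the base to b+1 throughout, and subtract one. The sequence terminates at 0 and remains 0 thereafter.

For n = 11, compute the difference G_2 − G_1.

943

11 —HB2→ 2^(2 + 1) + 2 + 1 —bump→ 3^(3 + 1) + 3 + 1 = 85 —(−1)→ 84
84 —HB3→ 3^(3 + 1) + 3 —bump→ 4^(4 + 1) + 4 = 1028 —(−1)→ 1027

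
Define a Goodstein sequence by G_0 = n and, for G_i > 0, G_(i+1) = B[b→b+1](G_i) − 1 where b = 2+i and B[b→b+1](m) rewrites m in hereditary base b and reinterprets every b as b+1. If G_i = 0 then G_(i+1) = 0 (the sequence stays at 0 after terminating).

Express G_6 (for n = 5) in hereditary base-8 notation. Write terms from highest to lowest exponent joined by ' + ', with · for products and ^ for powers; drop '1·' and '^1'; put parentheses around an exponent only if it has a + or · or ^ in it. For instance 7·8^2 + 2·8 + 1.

3·8^3 + 3·8^2 + 2·8 + 7

base 2: 5 = 2^2 + 1; at 3: 3^3 + 1 = 28; next = 27
base 3: 27 = 3^3; at 4: 4^4 = 256; next = 255
base 4: 255 = 3·4^3 + 3·4^2 + 3·4 + 3; at 5: 3·5^3 + 3·5^2 + 3·5 + 3 = 468; next = 467
base 5: 467 = 3·5^3 + 3·5^2 + 3·5 + 2; at 6: 3·6^3 + 3·6^2 + 3·6 + 2 = 776; next = 775
base 6: 775 = 3·6^3 + 3·6^2 + 3·6 + 1; at 7: 3·7^3 + 3·7^2 + 3·7 + 1 = 1198; next = 1197
base 7: 1197 = 3·7^3 + 3·7^2 + 3·7; at 8: 3·8^3 + 3·8^2 + 3·8 = 1752; next = 1751
base 8: 1751 = 3·8^3 + 3·8^2 + 2·8 + 7; at 9: 3·9^3 + 3·9^2 + 2·9 + 7 = 2455; next = 2454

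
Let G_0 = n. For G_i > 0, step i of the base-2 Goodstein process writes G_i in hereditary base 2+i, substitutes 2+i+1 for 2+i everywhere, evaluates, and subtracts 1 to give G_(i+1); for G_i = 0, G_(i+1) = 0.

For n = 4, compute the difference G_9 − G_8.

42

base 2: 4 = 2^2; at 3: 3^3 = 27; next = 26
base 3: 26 = 2·3^2 + 2·3 + 2; at 4: 2·4^2 + 2·4 + 2 = 42; next = 41
base 4: 41 = 2·4^2 + 2·4 + 1; at 5: 2·5^2 + 2·5 + 1 = 61; next = 60
base 5: 60 = 2·5^2 + 2·5; at 6: 2·6^2 + 2·6 = 84; next = 83
base 6: 83 = 2·6^2 + 6 + 5; at 7: 2·7^2 + 7 + 5 = 110; next = 109
base 7: 109 = 2·7^2 + 7 + 4; at 8: 2·8^2 + 8 + 4 = 140; next = 139
base 8: 139 = 2·8^2 + 8 + 3; at 9: 2·9^2 + 9 + 3 = 174; next = 173
base 9: 173 = 2·9^2 + 9 + 2; at 10: 2·10^2 + 10 + 2 = 212; next = 211
base 10: 211 = 2·10^2 + 10 + 1; at 11: 2·11^2 + 11 + 1 = 254; next = 253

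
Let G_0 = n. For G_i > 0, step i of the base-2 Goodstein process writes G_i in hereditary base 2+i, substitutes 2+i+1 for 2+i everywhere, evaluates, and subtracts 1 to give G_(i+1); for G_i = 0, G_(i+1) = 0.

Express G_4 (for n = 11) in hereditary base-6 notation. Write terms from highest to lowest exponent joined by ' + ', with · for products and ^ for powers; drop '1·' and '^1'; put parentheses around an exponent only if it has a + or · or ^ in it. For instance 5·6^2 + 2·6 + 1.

G_0=11  [base 2] 2^(2 + 1) + 2 + 1  →[2↦3]→  3^(3 + 1) + 3 + 1 = 85  −1 ⇒ G_1=84
G_1=84  [base 3] 3^(3 + 1) + 3  →[3↦4]→  4^(4 + 1) + 4 = 1028  −1 ⇒ G_2=1027
G_2=1027  [base 4] 4^(4 + 1) + 3  →[4↦5]→  5^(5 + 1) + 3 = 15628  −1 ⇒ G_3=15627
G_3=15627  [base 5] 5^(5 + 1) + 2  →[5↦6]→  6^(6 + 1) + 2 = 279938  −1 ⇒ G_4=279937
G_4=279937  [base 6] 6^(6 + 1) + 1  →[6↦7]→  7^(7 + 1) + 1 = 5764802  −1 ⇒ G_5=5764801

6^(6 + 1) + 1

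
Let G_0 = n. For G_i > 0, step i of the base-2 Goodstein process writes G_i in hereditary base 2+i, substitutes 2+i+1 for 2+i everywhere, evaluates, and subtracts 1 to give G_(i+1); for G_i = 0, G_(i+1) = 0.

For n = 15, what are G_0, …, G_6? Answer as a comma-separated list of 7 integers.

15, 111, 1283, 18752, 326593, 6588344, 150994943

G_0=15  [base 2] 2^(2 + 1) + 2^2 + 2 + 1  →[2↦3]→  3^(3 + 1) + 3^3 + 3 + 1 = 112  −1 ⇒ G_1=111
G_1=111  [base 3] 3^(3 + 1) + 3^3 + 3  →[3↦4]→  4^(4 + 1) + 4^4 + 4 = 1284  −1 ⇒ G_2=1283
G_2=1283  [base 4] 4^(4 + 1) + 4^4 + 3  →[4↦5]→  5^(5 + 1) + 5^5 + 3 = 18753  −1 ⇒ G_3=18752
G_3=18752  [base 5] 5^(5 + 1) + 5^5 + 2  →[5↦6]→  6^(6 + 1) + 6^6 + 2 = 326594  −1 ⇒ G_4=326593
G_4=326593  [base 6] 6^(6 + 1) + 6^6 + 1  →[6↦7]→  7^(7 + 1) + 7^7 + 1 = 6588345  −1 ⇒ G_5=6588344
G_5=6588344  [base 7] 7^(7 + 1) + 7^7  →[7↦8]→  8^(8 + 1) + 8^8 = 150994944  −1 ⇒ G_6=150994943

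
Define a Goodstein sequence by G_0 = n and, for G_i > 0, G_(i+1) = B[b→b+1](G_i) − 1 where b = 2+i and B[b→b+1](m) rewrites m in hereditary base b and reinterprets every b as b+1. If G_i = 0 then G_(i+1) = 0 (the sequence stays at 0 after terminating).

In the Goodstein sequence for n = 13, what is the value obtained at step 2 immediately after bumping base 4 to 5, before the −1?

16093

G_0 = 13. HB_2(13) = 2^(2 + 1) + 2^2 + 1. Bump = 109. G_1 = 108.
G_1 = 108. HB_3(108) = 3^(3 + 1) + 3^3. Bump = 1280. G_2 = 1279.
G_2 = 1279. HB_4(1279) = 4^(4 + 1) + 3·4^3 + 3·4^2 + 3·4 + 3. Bump = 16093. G_3 = 16092.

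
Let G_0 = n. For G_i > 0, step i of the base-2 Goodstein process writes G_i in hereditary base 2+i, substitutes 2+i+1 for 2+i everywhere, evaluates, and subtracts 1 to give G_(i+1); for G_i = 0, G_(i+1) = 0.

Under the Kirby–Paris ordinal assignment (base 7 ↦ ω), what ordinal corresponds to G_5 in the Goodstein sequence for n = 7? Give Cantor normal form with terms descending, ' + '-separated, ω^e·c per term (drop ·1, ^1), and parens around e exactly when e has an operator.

ω^ω

G_0=7  [base 2] 2^2 + 2 + 1  →[2↦3]→  3^3 + 3 + 1 = 31  −1 ⇒ G_1=30
G_1=30  [base 3] 3^3 + 3  →[3↦4]→  4^4 + 4 = 260  −1 ⇒ G_2=259
G_2=259  [base 4] 4^4 + 3  →[4↦5]→  5^5 + 3 = 3128  −1 ⇒ G_3=3127
G_3=3127  [base 5] 5^5 + 2  →[5↦6]→  6^6 + 2 = 46658  −1 ⇒ G_4=46657
G_4=46657  [base 6] 6^6 + 1  →[6↦7]→  7^7 + 1 = 823544  −1 ⇒ G_5=823543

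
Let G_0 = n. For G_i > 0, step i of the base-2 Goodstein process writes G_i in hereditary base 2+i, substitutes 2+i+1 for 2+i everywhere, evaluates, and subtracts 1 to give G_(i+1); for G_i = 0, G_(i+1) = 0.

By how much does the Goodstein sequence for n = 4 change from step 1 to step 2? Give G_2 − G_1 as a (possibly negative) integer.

15

base 2: 4 = 2^2; at 3: 3^3 = 27; next = 26
base 3: 26 = 2·3^2 + 2·3 + 2; at 4: 2·4^2 + 2·4 + 2 = 42; next = 41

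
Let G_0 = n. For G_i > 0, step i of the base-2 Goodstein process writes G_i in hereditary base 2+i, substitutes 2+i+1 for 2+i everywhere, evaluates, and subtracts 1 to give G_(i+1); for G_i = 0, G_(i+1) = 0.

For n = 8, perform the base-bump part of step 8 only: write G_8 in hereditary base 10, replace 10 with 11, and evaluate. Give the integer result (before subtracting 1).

570623341476

(0) 8|_2 = 2^(2 + 1) ↦ 3^(3 + 1)|_3 = 81 ⇒ 80
(1) 80|_3 = 2·3^3 + 2·3^2 + 2·3 + 2 ↦ 2·4^4 + 2·4^2 + 2·4 + 2|_4 = 554 ⇒ 553
(2) 553|_4 = 2·4^4 + 2·4^2 + 2·4 + 1 ↦ 2·5^5 + 2·5^2 + 2·5 + 1|_5 = 6311 ⇒ 6310
(3) 6310|_5 = 2·5^5 + 2·5^2 + 2·5 ↦ 2·6^6 + 2·6^2 + 2·6|_6 = 93396 ⇒ 93395
(4) 93395|_6 = 2·6^6 + 2·6^2 + 6 + 5 ↦ 2·7^7 + 2·7^2 + 7 + 5|_7 = 1647196 ⇒ 1647195
(5) 1647195|_7 = 2·7^7 + 2·7^2 + 7 + 4 ↦ 2·8^8 + 2·8^2 + 8 + 4|_8 = 33554572 ⇒ 33554571
(6) 33554571|_8 = 2·8^8 + 2·8^2 + 8 + 3 ↦ 2·9^9 + 2·9^2 + 9 + 3|_9 = 774841152 ⇒ 774841151
(7) 774841151|_9 = 2·9^9 + 2·9^2 + 9 + 2 ↦ 2·10^10 + 2·10^2 + 10 + 2|_10 = 20000000212 ⇒ 20000000211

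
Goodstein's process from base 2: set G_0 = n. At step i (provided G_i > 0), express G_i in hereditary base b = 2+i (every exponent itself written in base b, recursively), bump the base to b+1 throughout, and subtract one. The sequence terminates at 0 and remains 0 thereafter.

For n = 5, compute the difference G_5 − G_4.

422

G_0 = 5. HB_2(5) = 2^2 + 1. Bump = 28. G_1 = 27.
G_1 = 27. HB_3(27) = 3^3. Bump = 256. G_2 = 255.
G_2 = 255. HB_4(255) = 3·4^3 + 3·4^2 + 3·4 + 3. Bump = 468. G_3 = 467.
G_3 = 467. HB_5(467) = 3·5^3 + 3·5^2 + 3·5 + 2. Bump = 776. G_4 = 775.
G_4 = 775. HB_6(775) = 3·6^3 + 3·6^2 + 3·6 + 1. Bump = 1198. G_5 = 1197.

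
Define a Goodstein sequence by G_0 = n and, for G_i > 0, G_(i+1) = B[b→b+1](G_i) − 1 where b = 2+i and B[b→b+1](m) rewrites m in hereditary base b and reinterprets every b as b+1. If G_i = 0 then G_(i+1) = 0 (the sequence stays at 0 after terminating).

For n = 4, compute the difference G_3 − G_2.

G_0 = 4. HB_2(4) = 2^2. Bump = 27. G_1 = 26.
G_1 = 26. HB_3(26) = 2·3^2 + 2·3 + 2. Bump = 42. G_2 = 41.
G_2 = 41. HB_4(41) = 2·4^2 + 2·4 + 1. Bump = 61. G_3 = 60.

19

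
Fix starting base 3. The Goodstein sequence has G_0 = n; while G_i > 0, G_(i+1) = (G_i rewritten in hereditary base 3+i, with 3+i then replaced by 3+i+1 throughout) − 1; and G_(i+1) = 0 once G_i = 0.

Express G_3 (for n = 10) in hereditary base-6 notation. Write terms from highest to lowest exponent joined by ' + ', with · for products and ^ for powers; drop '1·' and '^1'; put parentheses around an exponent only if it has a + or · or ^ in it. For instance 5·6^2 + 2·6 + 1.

4·6 + 3

G_0=10  [base 3] 3^2 + 1  →[3↦4]→  4^2 + 1 = 17  −1 ⇒ G_1=16
G_1=16  [base 4] 4^2  →[4↦5]→  5^2 = 25  −1 ⇒ G_2=24
G_2=24  [base 5] 4·5 + 4  →[5↦6]→  4·6 + 4 = 28  −1 ⇒ G_3=27
G_3=27  [base 6] 4·6 + 3  →[6↦7]→  4·7 + 3 = 31  −1 ⇒ G_4=30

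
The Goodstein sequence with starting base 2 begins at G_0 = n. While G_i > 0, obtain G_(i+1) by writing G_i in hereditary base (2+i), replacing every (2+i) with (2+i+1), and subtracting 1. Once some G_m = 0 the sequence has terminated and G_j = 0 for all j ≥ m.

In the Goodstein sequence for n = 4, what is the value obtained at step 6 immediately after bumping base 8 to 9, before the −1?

174

G_0=4  [base 2] 2^2  →[2↦3]→  3^3 = 27  −1 ⇒ G_1=26
G_1=26  [base 3] 2·3^2 + 2·3 + 2  →[3↦4]→  2·4^2 + 2·4 + 2 = 42  −1 ⇒ G_2=41
G_2=41  [base 4] 2·4^2 + 2·4 + 1  →[4↦5]→  2·5^2 + 2·5 + 1 = 61  −1 ⇒ G_3=60
G_3=60  [base 5] 2·5^2 + 2·5  →[5↦6]→  2·6^2 + 2·6 = 84  −1 ⇒ G_4=83
G_4=83  [base 6] 2·6^2 + 6 + 5  →[6↦7]→  2·7^2 + 7 + 5 = 110  −1 ⇒ G_5=109
G_5=109  [base 7] 2·7^2 + 7 + 4  →[7↦8]→  2·8^2 + 8 + 4 = 140  −1 ⇒ G_6=139
G_6=139  [base 8] 2·8^2 + 8 + 3  →[8↦9]→  2·9^2 + 9 + 3 = 174  −1 ⇒ G_7=173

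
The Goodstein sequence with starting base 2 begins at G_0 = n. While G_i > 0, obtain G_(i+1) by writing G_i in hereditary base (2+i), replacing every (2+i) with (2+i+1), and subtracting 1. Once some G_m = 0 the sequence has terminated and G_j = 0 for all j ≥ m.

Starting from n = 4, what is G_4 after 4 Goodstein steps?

(0) 4|_2 = 2^2 ↦ 3^3|_3 = 27 ⇒ 26
(1) 26|_3 = 2·3^2 + 2·3 + 2 ↦ 2·4^2 + 2·4 + 2|_4 = 42 ⇒ 41
(2) 41|_4 = 2·4^2 + 2·4 + 1 ↦ 2·5^2 + 2·5 + 1|_5 = 61 ⇒ 60
(3) 60|_5 = 2·5^2 + 2·5 ↦ 2·6^2 + 2·6|_6 = 84 ⇒ 83
(4) 83|_6 = 2·6^2 + 6 + 5 ↦ 2·7^2 + 7 + 5|_7 = 110 ⇒ 109

83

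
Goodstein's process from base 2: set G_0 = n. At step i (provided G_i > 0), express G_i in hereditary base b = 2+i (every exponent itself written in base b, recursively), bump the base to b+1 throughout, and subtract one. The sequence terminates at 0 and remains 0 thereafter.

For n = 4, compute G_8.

base 2: 4 = 2^2; at 3: 3^3 = 27; next = 26
base 3: 26 = 2·3^2 + 2·3 + 2; at 4: 2·4^2 + 2·4 + 2 = 42; next = 41
base 4: 41 = 2·4^2 + 2·4 + 1; at 5: 2·5^2 + 2·5 + 1 = 61; next = 60
base 5: 60 = 2·5^2 + 2·5; at 6: 2·6^2 + 2·6 = 84; next = 83
base 6: 83 = 2·6^2 + 6 + 5; at 7: 2·7^2 + 7 + 5 = 110; next = 109
base 7: 109 = 2·7^2 + 7 + 4; at 8: 2·8^2 + 8 + 4 = 140; next = 139
base 8: 139 = 2·8^2 + 8 + 3; at 9: 2·9^2 + 9 + 3 = 174; next = 173
base 9: 173 = 2·9^2 + 9 + 2; at 10: 2·10^2 + 10 + 2 = 212; next = 211

211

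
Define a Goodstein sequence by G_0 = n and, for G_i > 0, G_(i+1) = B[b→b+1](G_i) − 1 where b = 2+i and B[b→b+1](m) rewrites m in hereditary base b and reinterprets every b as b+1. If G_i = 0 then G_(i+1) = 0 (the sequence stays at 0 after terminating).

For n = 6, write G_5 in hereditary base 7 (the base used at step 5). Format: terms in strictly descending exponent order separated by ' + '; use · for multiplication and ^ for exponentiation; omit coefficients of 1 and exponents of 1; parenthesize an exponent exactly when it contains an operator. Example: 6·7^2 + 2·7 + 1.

5·7^5 + 5·7^4 + 5·7^3 + 5·7^2 + 5·7 + 4

i=0: 6 = 2^2 + 2 (b=2); 2→3: 3^3 + 3 = 30; 30−1 = 29
i=1: 29 = 3^3 + 2 (b=3); 3→4: 4^4 + 2 = 258; 258−1 = 257
i=2: 257 = 4^4 + 1 (b=4); 4→5: 5^5 + 1 = 3126; 3126−1 = 3125
i=3: 3125 = 5^5 (b=5); 5→6: 6^6 = 46656; 46656−1 = 46655
i=4: 46655 = 5·6^5 + 5·6^4 + 5·6^3 + 5·6^2 + 5·6 + 5 (b=6); 6→7: 5·7^5 + 5·7^4 + 5·7^3 + 5·7^2 + 5·7 + 5 = 98040; 98040−1 = 98039
i=5: 98039 = 5·7^5 + 5·7^4 + 5·7^3 + 5·7^2 + 5·7 + 4 (b=7); 7→8: 5·8^5 + 5·8^4 + 5·8^3 + 5·8^2 + 5·8 + 4 = 187244; 187244−1 = 187243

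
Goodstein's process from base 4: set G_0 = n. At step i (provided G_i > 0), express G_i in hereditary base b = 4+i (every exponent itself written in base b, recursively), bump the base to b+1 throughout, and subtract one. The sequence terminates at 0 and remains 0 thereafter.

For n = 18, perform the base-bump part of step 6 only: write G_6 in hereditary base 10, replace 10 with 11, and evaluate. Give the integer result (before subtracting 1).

[0] 18 ≡ 4^2 + 2 (base 4). Lift 5: 27. −1: 26.
[1] 26 ≡ 5^2 + 1 (base 5). Lift 6: 37. −1: 36.
[2] 36 ≡ 6^2 (base 6). Lift 7: 49. −1: 48.
[3] 48 ≡ 6·7 + 6 (base 7). Lift 8: 54. −1: 53.
[4] 53 ≡ 6·8 + 5 (base 8). Lift 9: 59. −1: 58.
[5] 58 ≡ 6·9 + 4 (base 9). Lift 10: 64. −1: 63.
[6] 63 ≡ 6·10 + 3 (base 10). Lift 11: 69. −1: 68.

69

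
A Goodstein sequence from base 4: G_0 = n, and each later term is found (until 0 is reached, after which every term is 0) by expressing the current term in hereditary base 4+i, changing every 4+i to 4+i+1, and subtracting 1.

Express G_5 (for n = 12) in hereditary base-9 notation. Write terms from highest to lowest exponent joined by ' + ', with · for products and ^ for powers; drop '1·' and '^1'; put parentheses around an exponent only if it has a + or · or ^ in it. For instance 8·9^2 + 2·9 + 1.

2·9

G_0=12  [base 4] 3·4  →[4↦5]→  3·5 = 15  −1 ⇒ G_1=14
G_1=14  [base 5] 2·5 + 4  →[5↦6]→  2·6 + 4 = 16  −1 ⇒ G_2=15
G_2=15  [base 6] 2·6 + 3  →[6↦7]→  2·7 + 3 = 17  −1 ⇒ G_3=16
G_3=16  [base 7] 2·7 + 2  →[7↦8]→  2·8 + 2 = 18  −1 ⇒ G_4=17
G_4=17  [base 8] 2·8 + 1  →[8↦9]→  2·9 + 1 = 19  −1 ⇒ G_5=18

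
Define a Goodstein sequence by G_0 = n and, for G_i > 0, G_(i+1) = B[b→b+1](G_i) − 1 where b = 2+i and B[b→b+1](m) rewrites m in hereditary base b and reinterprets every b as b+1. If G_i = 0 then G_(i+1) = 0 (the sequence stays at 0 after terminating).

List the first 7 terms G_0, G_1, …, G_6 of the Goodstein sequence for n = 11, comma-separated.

11 —HB2→ 2^(2 + 1) + 2 + 1 —bump→ 3^(3 + 1) + 3 + 1 = 85 —(−1)→ 84
84 —HB3→ 3^(3 + 1) + 3 —bump→ 4^(4 + 1) + 4 = 1028 —(−1)→ 1027
1027 —HB4→ 4^(4 + 1) + 3 —bump→ 5^(5 + 1) + 3 = 15628 —(−1)→ 15627
15627 —HB5→ 5^(5 + 1) + 2 —bump→ 6^(6 + 1) + 2 = 279938 —(−1)→ 279937
279937 —HB6→ 6^(6 + 1) + 1 —bump→ 7^(7 + 1) + 1 = 5764802 —(−1)→ 5764801
5764801 —HB7→ 7^(7 + 1) —bump→ 8^(8 + 1) = 134217728 —(−1)→ 134217727

11, 84, 1027, 15627, 279937, 5764801, 134217727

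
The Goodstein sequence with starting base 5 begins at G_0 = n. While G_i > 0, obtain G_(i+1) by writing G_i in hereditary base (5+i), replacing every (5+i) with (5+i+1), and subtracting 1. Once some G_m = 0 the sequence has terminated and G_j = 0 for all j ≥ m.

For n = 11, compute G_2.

13

step 0: 11 = 2·5 + 1; sub 6 for 5: 2·6 + 1; = 13; G_1 = 13−1 = 12
step 1: 12 = 2·6; sub 7 for 6: 2·7; = 14; G_2 = 14−1 = 13
step 2: 13 = 7 + 6; sub 8 for 7: 8 + 6; = 14; G_3 = 14−1 = 13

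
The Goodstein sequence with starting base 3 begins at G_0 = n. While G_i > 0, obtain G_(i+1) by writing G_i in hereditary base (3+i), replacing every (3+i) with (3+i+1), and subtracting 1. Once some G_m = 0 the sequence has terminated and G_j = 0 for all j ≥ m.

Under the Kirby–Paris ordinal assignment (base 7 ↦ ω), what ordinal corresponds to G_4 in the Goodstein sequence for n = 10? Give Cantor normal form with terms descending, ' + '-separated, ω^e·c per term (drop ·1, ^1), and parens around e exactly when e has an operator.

G_0 = 10. HB_3(10) = 3^2 + 1. Bump = 17. G_1 = 16.
G_1 = 16. HB_4(16) = 4^2. Bump = 25. G_2 = 24.
G_2 = 24. HB_5(24) = 4·5 + 4. Bump = 28. G_3 = 27.
G_3 = 27. HB_6(27) = 4·6 + 3. Bump = 31. G_4 = 30.

ω·4 + 2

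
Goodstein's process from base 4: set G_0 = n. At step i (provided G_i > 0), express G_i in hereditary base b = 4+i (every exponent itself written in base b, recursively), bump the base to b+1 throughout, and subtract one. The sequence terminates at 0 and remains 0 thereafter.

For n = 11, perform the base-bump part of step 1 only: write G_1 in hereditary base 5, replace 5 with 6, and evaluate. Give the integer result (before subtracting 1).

11 —HB4→ 2·4 + 3 —bump→ 2·5 + 3 = 13 —(−1)→ 12
12 —HB5→ 2·5 + 2 —bump→ 2·6 + 2 = 14 —(−1)→ 13

14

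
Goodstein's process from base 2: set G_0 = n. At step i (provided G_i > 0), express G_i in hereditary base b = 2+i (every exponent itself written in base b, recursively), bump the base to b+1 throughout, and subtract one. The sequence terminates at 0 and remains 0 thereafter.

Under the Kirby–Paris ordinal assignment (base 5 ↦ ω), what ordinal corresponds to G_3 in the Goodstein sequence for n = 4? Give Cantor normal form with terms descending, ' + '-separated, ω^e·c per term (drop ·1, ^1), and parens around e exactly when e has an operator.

4 —HB2→ 2^2 —bump→ 3^3 = 27 —(−1)→ 26
26 —HB3→ 2·3^2 + 2·3 + 2 —bump→ 2·4^2 + 2·4 + 2 = 42 —(−1)→ 41
41 —HB4→ 2·4^2 + 2·4 + 1 —bump→ 2·5^2 + 2·5 + 1 = 61 —(−1)→ 60

ω^2·2 + ω·2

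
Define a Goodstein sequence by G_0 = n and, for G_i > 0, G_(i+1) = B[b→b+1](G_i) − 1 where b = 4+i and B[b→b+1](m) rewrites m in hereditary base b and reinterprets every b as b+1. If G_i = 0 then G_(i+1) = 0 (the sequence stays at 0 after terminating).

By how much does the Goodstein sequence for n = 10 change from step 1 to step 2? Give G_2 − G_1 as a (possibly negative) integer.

step 0: 10 = 2·4 + 2; sub 5 for 4: 2·5 + 2; = 12; G_1 = 12−1 = 11
step 1: 11 = 2·5 + 1; sub 6 for 5: 2·6 + 1; = 13; G_2 = 13−1 = 12

1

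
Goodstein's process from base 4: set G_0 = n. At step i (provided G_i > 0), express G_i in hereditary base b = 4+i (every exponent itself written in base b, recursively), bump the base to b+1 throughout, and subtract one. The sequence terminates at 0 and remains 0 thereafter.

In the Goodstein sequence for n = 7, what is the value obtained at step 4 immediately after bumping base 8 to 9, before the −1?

7

[0] 7 ≡ 4 + 3 (base 4). Lift 5: 8. −1: 7.
[1] 7 ≡ 5 + 2 (base 5). Lift 6: 8. −1: 7.
[2] 7 ≡ 6 + 1 (base 6). Lift 7: 8. −1: 7.
[3] 7 ≡ 7 (base 7). Lift 8: 8. −1: 7.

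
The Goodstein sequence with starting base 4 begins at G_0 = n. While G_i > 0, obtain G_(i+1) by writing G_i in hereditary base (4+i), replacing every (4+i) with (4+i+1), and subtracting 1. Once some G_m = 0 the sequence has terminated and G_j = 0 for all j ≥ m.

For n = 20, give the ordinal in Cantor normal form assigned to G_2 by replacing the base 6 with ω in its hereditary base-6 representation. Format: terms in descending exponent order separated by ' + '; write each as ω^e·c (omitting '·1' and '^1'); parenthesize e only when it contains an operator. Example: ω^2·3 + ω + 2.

20 —HB4→ 4^2 + 4 —bump→ 5^2 + 5 = 30 —(−1)→ 29
29 —HB5→ 5^2 + 4 —bump→ 6^2 + 4 = 40 —(−1)→ 39

ω^2 + 3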